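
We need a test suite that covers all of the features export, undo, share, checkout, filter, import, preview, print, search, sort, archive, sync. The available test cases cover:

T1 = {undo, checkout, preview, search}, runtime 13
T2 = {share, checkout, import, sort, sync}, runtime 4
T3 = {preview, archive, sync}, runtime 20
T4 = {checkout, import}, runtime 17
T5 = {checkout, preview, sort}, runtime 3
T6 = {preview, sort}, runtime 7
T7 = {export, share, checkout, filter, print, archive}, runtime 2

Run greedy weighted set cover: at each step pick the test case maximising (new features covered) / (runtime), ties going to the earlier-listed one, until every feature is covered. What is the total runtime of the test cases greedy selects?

22

Pick 1: T7 adds 6 new (export, share, checkout, filter, print, archive) at runtime 2 (ratio 6/2).
Pick 2: T2 adds 3 new (import, sort, sync) at runtime 4 (ratio 3/4).
Pick 3: T5 adds 1 new (preview) at runtime 3 (ratio 1/3).
Pick 4: T1 adds 2 new (undo, search) at runtime 13 (ratio 2/13).
Greedy total runtime: 2 + 4 + 3 + 13 = 22. (The true optimum is 19, so greedy overshoots here.)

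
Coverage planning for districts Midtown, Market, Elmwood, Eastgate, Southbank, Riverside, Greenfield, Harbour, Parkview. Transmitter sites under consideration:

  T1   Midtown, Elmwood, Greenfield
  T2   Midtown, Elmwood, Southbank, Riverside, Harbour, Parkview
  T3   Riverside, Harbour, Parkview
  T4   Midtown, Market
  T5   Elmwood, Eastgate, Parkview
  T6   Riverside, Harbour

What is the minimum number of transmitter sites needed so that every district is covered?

4

T1, T2, T4, T5 together cover {Midtown, Market, Elmwood, Eastgate, Southbank, Riverside, Greenfield, Harbour, Parkview} — every district.
No 3 of the 6 transmitter sites cover everything (all 20 triples fall short), so 4 is minimum.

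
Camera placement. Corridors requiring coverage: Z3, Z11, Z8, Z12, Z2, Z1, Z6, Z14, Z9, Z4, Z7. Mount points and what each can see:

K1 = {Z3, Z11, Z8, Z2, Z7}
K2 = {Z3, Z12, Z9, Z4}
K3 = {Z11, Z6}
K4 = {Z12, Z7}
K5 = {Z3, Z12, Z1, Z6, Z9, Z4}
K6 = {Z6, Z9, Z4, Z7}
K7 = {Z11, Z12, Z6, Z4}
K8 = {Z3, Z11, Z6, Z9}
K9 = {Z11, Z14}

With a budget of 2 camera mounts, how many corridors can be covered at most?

Choosing K1, K5 covers {Z3, Z11, Z8, Z12, Z2, Z1, Z6, Z9, Z4, Z7} — 10 corridors.
No choice of 2 camera mounts does better; here Z14 is left uncovered.

10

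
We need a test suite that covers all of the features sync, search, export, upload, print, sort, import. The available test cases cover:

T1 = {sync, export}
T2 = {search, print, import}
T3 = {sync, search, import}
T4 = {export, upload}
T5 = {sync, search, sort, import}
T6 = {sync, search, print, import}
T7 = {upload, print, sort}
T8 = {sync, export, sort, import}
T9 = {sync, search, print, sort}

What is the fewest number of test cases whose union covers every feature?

3

T1, T2, T7 together cover {sync, search, export, upload, print, sort, import} — every feature.
No 2 of the 9 test cases cover everything (all 36 pairs fall short), so 3 is minimum.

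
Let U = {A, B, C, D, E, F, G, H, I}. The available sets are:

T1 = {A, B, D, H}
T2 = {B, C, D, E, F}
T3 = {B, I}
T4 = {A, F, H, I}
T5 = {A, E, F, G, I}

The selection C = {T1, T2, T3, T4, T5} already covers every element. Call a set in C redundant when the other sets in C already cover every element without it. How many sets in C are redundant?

Drop T1: the rest still cover every element — redundant.
Drop T2: C uncovered — not redundant.
Drop T3: the rest still cover every element — redundant.
Drop T4: the rest still cover every element — redundant.
Drop T5: G uncovered — not redundant.
3 redundant: T1, T3, T4.

3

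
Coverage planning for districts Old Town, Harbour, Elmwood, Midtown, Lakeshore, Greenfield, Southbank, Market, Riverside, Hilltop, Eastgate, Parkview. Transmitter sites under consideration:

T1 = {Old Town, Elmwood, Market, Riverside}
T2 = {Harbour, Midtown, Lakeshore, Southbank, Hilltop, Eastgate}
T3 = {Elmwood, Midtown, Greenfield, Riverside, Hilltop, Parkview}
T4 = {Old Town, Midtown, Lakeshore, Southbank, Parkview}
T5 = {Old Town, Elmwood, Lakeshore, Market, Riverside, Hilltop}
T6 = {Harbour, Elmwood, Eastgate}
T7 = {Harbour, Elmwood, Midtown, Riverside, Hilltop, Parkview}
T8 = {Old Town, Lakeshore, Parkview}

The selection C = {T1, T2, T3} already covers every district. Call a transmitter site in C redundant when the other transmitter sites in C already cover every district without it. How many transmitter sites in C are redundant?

Drop T1: Old Town, Market uncovered — not redundant.
Drop T2: Harbour, Lakeshore, Southbank, Eastgate uncovered — not redundant.
Drop T3: Greenfield, Parkview uncovered — not redundant.
None of the transmitter sites in C is redundant.

0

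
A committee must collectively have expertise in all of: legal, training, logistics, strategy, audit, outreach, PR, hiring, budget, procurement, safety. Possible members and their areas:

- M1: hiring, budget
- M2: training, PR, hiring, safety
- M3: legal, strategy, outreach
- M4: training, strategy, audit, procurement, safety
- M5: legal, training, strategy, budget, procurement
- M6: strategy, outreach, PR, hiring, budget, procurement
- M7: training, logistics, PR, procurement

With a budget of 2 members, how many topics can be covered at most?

Choosing M4, M6 covers {training, strategy, audit, outreach, PR, hiring, budget, procurement, safety} — 9 topics.
No choice of 2 members does better; here legal, logistics are left uncovered.

9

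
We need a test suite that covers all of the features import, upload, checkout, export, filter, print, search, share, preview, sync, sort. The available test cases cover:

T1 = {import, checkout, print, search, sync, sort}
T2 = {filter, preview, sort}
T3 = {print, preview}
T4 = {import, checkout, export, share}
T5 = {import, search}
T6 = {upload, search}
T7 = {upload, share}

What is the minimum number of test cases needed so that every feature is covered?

T1, T2, T4, T6 together cover {import, upload, checkout, export, filter, print, search, share, preview, sync, sort} — every feature.
No 3 of the 7 test cases cover everything (all 35 triples fall short), so 4 is minimum.

4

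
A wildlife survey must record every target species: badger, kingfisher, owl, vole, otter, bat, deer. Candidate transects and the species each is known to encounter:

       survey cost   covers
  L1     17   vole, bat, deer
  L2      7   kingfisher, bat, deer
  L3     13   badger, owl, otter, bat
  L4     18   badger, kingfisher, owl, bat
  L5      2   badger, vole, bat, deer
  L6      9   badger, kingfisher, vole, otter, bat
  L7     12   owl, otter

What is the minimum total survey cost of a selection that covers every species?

21

L2, L5, L7 cover every species at survey cost 7 + 2 + 12 = 21.
Any cover uses at least 3 transects; among all covering selections none totals below 21.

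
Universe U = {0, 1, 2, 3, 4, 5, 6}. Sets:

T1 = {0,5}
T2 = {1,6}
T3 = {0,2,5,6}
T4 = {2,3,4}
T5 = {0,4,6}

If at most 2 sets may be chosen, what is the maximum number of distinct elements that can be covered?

6

Choosing T3, T4 covers {0, 2, 3, 4, 5, 6} — 6 elements.
No choice of 2 sets does better; here 1 is left uncovered.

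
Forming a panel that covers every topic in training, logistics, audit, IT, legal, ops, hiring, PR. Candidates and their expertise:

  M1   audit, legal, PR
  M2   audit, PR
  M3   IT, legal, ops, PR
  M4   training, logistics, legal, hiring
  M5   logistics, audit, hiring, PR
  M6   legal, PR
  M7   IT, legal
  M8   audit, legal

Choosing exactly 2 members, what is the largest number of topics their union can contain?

7

Choosing M3, M4 covers {training, logistics, IT, legal, ops, hiring, PR} — 7 topics.
No choice of 2 members does better; here audit is left uncovered.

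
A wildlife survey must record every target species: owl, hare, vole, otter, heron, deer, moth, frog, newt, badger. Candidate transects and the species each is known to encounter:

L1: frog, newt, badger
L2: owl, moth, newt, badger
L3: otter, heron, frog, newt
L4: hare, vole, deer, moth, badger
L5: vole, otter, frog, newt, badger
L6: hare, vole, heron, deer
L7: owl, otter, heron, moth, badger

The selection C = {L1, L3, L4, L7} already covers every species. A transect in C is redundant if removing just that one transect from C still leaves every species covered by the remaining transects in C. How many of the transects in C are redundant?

2

Drop L1: the rest still cover every species — redundant.
Drop L3: the rest still cover every species — redundant.
Drop L4: hare, vole, deer uncovered — not redundant.
Drop L7: owl uncovered — not redundant.
2 redundant: L1, L3.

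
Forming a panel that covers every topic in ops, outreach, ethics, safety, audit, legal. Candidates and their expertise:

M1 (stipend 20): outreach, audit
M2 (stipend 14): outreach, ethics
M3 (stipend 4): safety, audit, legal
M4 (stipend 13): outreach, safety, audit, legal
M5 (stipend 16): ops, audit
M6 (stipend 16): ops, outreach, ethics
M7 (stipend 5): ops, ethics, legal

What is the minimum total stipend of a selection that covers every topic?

M4, M7 cover every topic at stipend 13 + 5 = 18.
Any cover uses at least 2 members; among all covering selections none totals below 18.
Greedy by coverage-per-stipend would pick M3, M7, M4 for 22 — worse than the optimum 18.

18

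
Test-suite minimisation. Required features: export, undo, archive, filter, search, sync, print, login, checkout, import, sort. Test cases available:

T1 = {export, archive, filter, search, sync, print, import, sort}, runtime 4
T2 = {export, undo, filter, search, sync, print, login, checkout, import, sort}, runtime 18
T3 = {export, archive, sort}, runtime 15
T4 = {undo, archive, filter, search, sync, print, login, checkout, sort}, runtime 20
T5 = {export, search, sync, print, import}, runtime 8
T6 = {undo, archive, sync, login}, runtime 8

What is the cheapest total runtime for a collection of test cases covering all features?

22

T1, T2 cover every feature at runtime 4 + 18 = 22.
Any cover uses at least 2 test cases; among all covering selections none totals below 22.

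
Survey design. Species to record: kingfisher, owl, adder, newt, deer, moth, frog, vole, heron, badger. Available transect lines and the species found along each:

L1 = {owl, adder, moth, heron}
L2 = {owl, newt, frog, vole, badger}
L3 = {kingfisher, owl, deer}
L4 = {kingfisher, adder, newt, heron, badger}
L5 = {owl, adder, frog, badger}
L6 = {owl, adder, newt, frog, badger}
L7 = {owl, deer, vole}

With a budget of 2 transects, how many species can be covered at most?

Choosing L1, L2 covers {owl, adder, newt, moth, frog, vole, heron, badger} — 8 species.
No choice of 2 transects does better; here kingfisher, deer are left uncovered.

8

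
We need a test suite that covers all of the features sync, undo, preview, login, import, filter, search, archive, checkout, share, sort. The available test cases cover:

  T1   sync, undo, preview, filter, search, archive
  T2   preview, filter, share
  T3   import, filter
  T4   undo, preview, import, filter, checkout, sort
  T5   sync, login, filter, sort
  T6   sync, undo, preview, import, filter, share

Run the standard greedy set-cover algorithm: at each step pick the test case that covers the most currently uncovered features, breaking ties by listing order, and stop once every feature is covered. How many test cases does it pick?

Pick 1: T1 covers 6 new features (sync, undo, preview, filter, search, archive).
Pick 2: T4 covers 3 new features (import, checkout, sort).
Pick 3: T2 covers 1 new features (share).
Pick 4: T5 covers 1 new features (login).
Greedy uses 4 test cases.

4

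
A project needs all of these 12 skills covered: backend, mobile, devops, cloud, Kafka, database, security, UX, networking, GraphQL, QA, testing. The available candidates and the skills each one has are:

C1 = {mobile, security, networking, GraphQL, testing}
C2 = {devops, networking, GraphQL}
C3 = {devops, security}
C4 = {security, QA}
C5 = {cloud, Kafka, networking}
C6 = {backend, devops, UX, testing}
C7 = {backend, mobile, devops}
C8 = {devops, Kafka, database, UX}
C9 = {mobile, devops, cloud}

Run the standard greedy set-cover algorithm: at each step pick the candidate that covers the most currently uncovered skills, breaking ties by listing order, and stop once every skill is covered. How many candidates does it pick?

5

Pick 1: C1 covers 5 new skills (mobile, security, networking, GraphQL, testing).
Pick 2: C8 covers 4 new skills (devops, Kafka, database, UX).
Pick 3: C4 covers 1 new skills (QA).
Pick 4: C5 covers 1 new skills (cloud).
Pick 5: C6 covers 1 new skills (backend).
Greedy uses 5 candidates.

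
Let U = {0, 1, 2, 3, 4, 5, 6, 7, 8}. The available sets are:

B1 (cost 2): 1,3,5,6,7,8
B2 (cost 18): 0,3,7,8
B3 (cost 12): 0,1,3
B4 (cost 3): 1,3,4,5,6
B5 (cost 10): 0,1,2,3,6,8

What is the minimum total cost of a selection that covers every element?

B1, B4, B5 cover every element at cost 2 + 3 + 10 = 15.
Any cover uses at least 3 sets; among all covering selections none totals below 15.

15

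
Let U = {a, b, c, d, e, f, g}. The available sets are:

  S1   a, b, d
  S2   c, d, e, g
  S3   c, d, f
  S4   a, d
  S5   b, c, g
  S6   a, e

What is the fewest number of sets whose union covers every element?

S1, S2, S3 together cover {a, b, c, d, e, f, g} — every element.
No 2 of the 6 sets cover everything (all 15 pairs fall short), so 3 is minimum.

3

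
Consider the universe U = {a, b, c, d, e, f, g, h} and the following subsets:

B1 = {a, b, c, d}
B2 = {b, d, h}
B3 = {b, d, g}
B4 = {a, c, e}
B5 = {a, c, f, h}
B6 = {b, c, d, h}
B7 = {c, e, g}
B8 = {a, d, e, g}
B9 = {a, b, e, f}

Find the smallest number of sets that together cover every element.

3

B1, B5, B7 together cover {a, b, c, d, e, f, g, h} — every element.
No 2 of the 9 sets cover everything (all 36 pairs fall short), so 3 is minimum.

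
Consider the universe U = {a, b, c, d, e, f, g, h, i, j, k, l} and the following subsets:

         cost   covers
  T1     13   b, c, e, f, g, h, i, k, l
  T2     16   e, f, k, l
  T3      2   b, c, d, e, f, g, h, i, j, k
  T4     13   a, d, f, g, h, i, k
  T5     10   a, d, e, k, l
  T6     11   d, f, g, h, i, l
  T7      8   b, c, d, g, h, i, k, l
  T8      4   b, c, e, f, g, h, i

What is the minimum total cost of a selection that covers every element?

12

T3, T5 cover every element at cost 2 + 10 = 12.
Any cover uses at least 2 sets; among all covering selections none totals below 12.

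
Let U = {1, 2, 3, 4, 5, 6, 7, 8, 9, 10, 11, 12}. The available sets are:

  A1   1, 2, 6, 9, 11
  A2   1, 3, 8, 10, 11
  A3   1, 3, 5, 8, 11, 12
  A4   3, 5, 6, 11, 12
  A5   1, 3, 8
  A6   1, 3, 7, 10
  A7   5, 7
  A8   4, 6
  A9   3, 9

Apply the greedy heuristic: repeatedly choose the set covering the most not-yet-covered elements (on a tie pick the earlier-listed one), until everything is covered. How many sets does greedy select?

4

Pick 1: A3 covers 6 new elements (1, 3, 5, 8, 11, 12).
Pick 2: A1 covers 3 new elements (2, 6, 9).
Pick 3: A6 covers 2 new elements (7, 10).
Pick 4: A8 covers 1 new elements (4).
Greedy uses 4 sets.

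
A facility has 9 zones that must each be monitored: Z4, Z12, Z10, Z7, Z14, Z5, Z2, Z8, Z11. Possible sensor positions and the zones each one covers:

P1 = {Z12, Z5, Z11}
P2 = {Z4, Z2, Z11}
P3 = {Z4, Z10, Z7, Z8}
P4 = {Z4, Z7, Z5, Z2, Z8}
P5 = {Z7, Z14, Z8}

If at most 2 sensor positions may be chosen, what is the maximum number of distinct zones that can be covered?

Choosing P1, P3 covers {Z4, Z12, Z10, Z7, Z5, Z8, Z11} — 7 zones.
No choice of 2 sensor positions does better; here Z14, Z2 are left uncovered.

7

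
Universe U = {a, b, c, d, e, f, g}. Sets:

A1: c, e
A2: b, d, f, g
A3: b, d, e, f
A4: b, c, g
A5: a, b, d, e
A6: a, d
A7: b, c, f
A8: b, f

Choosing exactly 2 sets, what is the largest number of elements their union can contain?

Choosing A1, A2 covers {b, c, d, e, f, g} — 6 elements.
No choice of 2 sets does better; here a is left uncovered.

6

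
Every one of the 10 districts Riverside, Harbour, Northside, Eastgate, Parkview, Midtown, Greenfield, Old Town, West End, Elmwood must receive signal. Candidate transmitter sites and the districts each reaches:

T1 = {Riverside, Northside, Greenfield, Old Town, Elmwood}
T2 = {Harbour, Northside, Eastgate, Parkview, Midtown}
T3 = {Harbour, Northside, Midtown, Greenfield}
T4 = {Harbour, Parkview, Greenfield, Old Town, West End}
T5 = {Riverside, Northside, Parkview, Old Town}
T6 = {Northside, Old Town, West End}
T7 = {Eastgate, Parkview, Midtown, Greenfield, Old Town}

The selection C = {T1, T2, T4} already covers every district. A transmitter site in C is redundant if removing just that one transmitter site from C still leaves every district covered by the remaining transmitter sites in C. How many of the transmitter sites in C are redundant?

0

Drop T1: Riverside, Elmwood uncovered — not redundant.
Drop T2: Eastgate, Midtown uncovered — not redundant.
Drop T4: West End uncovered — not redundant.
None of the transmitter sites in C is redundant.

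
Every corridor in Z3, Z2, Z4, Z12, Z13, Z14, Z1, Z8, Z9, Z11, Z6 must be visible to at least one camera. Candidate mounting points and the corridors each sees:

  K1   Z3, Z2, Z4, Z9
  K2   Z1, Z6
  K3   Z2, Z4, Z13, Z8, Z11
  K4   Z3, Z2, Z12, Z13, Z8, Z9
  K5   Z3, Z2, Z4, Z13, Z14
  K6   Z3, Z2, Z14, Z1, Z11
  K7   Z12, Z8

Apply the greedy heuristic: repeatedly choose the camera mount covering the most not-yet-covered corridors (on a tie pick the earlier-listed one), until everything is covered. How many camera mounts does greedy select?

Pick 1: K4 covers 6 new corridors (Z3, Z2, Z12, Z13, Z8, Z9).
Pick 2: K6 covers 3 new corridors (Z14, Z1, Z11).
Pick 3: K1 covers 1 new corridors (Z4).
Pick 4: K2 covers 1 new corridors (Z6).
Greedy uses 4 camera mounts.

4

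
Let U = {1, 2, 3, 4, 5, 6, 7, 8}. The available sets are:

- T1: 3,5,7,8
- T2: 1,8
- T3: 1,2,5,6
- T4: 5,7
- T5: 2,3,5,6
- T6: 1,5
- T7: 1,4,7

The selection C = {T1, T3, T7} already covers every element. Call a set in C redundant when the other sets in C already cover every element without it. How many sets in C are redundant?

Drop T1: 3, 8 uncovered — not redundant.
Drop T3: 2, 6 uncovered — not redundant.
Drop T7: 4 uncovered — not redundant.
None of the sets in C is redundant.

0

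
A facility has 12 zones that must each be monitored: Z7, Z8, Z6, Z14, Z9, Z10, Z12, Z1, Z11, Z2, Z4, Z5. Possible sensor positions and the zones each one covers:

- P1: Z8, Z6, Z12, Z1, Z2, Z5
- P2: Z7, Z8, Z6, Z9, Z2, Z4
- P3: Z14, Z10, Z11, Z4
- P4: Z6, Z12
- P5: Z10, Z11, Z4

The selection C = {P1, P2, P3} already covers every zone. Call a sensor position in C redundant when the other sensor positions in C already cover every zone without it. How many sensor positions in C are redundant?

0

Drop P1: Z12, Z1, Z5 uncovered — not redundant.
Drop P2: Z7, Z9 uncovered — not redundant.
Drop P3: Z14, Z10, Z11 uncovered — not redundant.
None of the sensor positions in C is redundant.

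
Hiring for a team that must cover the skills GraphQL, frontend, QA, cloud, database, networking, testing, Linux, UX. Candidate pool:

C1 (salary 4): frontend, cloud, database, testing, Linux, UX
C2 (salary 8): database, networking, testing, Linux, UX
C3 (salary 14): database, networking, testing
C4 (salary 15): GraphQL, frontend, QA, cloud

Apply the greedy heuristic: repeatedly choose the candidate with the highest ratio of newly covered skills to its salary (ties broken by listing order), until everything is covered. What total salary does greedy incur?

Pick 1: C1 adds 6 new (frontend, cloud, database, testing, Linux, UX) at salary 4 (ratio 6/4).
Pick 2: C4 adds 2 new (GraphQL, QA) at salary 15 (ratio 2/15).
Pick 3: C2 adds 1 new (networking) at salary 8 (ratio 1/8).
Greedy total salary: 4 + 15 + 8 = 27. (The true optimum is 23, so greedy overshoots here.)

27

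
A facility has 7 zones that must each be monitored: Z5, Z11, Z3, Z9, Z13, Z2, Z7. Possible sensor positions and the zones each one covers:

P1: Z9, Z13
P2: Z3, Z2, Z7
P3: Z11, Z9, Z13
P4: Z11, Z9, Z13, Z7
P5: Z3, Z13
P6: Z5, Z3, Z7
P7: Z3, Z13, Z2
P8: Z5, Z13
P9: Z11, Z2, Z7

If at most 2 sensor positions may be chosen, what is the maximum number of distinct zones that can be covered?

Choosing P2, P3 covers {Z11, Z3, Z9, Z13, Z2, Z7} — 6 zones.
No choice of 2 sensor positions does better; here Z5 is left uncovered.

6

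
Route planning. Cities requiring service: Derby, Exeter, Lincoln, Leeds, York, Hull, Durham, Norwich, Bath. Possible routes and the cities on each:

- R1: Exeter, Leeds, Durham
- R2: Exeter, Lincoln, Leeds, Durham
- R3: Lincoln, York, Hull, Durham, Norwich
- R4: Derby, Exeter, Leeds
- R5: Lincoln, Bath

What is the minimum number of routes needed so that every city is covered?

R3, R4, R5 together cover {Derby, Exeter, Lincoln, Leeds, York, Hull, Durham, Norwich, Bath} — every city.
No 2 of the 5 routes cover everything (all 10 pairs fall short), so 3 is minimum.

3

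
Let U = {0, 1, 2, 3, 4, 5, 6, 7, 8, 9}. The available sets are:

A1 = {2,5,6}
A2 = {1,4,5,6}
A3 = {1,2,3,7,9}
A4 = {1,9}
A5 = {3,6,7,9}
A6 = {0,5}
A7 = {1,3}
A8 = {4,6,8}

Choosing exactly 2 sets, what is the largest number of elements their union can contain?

8

Choosing A2, A3 covers {1, 2, 3, 4, 5, 6, 7, 9} — 8 elements.
No choice of 2 sets does better; here 0, 8 are left uncovered.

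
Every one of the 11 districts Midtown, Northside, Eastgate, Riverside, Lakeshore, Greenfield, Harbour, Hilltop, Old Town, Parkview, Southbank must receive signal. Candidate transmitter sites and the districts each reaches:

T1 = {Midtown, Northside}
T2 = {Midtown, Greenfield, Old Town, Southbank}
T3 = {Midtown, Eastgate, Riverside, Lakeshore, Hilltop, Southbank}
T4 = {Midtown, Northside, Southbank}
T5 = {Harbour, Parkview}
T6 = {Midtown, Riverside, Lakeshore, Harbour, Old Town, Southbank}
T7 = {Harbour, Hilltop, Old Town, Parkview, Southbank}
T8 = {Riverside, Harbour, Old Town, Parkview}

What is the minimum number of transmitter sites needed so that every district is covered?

4

T1, T2, T3, T5 together cover {Midtown, Northside, Eastgate, Riverside, Lakeshore, Greenfield, Harbour, Hilltop, Old Town, Parkview, Southbank} — every district.
No 3 of the 8 transmitter sites cover everything (all 56 triples fall short), so 4 is minimum.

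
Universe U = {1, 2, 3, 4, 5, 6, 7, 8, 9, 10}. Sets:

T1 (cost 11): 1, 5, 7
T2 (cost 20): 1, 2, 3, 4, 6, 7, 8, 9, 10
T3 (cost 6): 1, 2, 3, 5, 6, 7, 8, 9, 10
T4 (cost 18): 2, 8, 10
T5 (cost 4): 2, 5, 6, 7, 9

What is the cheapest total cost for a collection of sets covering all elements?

24

T2, T5 cover every element at cost 20 + 4 = 24.
Any cover uses at least 2 sets; among all covering selections none totals below 24.
Greedy by coverage-per-cost would pick T3, T2 for 26 — worse than the optimum 24.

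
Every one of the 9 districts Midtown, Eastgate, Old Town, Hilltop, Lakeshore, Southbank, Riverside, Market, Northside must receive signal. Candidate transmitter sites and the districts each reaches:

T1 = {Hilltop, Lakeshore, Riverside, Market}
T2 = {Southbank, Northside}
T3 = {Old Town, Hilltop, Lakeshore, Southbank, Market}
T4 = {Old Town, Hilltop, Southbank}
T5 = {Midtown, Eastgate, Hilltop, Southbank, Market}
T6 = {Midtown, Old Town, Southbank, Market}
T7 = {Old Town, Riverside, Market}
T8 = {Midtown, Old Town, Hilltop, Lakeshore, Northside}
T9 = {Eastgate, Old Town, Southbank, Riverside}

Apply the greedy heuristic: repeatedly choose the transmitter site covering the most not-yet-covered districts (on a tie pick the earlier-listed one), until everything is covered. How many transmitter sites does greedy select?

4

Pick 1: T3 covers 5 new districts (Old Town, Hilltop, Lakeshore, Southbank, Market).
Pick 2: T5 covers 2 new districts (Midtown, Eastgate).
Pick 3: T1 covers 1 new districts (Riverside).
Pick 4: T2 covers 1 new districts (Northside).
Greedy uses 4 transmitter sites. (The true minimum is 3.)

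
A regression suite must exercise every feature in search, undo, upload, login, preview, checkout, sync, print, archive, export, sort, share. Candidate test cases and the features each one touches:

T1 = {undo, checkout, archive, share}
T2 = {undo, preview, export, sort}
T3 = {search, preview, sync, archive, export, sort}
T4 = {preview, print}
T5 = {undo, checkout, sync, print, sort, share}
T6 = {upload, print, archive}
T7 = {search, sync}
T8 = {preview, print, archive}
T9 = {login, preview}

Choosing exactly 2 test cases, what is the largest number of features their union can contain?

Choosing T3, T5 covers {search, undo, preview, checkout, sync, print, archive, export, sort, share} — 10 features.
No choice of 2 test cases does better; here upload, login are left uncovered.

10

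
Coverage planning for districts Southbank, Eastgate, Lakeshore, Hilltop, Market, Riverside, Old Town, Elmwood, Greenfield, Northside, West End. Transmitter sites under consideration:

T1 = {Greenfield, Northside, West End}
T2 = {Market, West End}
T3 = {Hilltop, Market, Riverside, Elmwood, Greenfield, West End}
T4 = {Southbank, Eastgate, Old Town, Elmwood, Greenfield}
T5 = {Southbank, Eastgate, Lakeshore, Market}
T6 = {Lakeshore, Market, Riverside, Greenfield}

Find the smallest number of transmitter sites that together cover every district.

4

T1, T3, T4, T5 together cover {Southbank, Eastgate, Lakeshore, Hilltop, Market, Riverside, Old Town, Elmwood, Greenfield, Northside, West End} — every district.
No 3 of the 6 transmitter sites cover everything (all 20 triples fall short), so 4 is minimum.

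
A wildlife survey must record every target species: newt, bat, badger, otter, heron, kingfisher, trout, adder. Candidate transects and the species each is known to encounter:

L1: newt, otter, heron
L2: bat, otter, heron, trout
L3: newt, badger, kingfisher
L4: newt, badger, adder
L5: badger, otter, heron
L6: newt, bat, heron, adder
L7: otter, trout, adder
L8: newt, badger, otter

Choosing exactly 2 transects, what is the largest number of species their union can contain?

7

Choosing L2, L3 covers {newt, bat, badger, otter, heron, kingfisher, trout} — 7 species.
No choice of 2 transects does better; here adder is left uncovered.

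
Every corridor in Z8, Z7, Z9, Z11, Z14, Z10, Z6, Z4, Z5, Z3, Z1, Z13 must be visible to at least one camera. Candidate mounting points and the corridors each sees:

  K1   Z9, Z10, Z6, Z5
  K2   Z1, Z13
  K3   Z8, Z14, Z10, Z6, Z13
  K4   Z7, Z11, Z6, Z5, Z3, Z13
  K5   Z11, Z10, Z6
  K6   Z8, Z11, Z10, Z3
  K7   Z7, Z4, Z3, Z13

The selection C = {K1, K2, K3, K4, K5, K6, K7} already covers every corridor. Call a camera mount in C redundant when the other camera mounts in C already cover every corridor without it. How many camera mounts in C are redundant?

3

Drop K1: Z9 uncovered — not redundant.
Drop K2: Z1 uncovered — not redundant.
Drop K3: Z14 uncovered — not redundant.
Drop K4: the rest still cover every corridor — redundant.
Drop K5: the rest still cover every corridor — redundant.
Drop K6: the rest still cover every corridor — redundant.
Drop K7: Z4 uncovered — not redundant.
3 redundant: K4, K5, K6.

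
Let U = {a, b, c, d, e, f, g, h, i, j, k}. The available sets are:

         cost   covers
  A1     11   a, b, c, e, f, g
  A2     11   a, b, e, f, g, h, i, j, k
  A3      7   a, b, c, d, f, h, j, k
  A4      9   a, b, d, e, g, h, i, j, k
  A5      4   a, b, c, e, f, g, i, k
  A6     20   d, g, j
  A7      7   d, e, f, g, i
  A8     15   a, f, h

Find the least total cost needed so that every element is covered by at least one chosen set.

11

A3, A5 cover every element at cost 7 + 4 = 11.
Any cover uses at least 2 sets; among all covering selections none totals below 11.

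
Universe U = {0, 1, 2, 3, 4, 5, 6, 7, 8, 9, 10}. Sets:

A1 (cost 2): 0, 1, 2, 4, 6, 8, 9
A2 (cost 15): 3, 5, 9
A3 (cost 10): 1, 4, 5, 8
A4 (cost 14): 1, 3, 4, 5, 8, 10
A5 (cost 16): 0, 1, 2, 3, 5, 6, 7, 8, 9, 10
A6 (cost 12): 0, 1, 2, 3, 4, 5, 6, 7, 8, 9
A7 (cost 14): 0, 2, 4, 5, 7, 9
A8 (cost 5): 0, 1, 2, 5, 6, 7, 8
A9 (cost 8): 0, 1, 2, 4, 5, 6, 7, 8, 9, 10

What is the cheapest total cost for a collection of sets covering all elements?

18

A1, A5 cover every element at cost 2 + 16 = 18.
Any cover uses at least 2 sets; among all covering selections none totals below 18.
Greedy by coverage-per-cost would pick A1, A8, A4 for 21 — worse than the optimum 18.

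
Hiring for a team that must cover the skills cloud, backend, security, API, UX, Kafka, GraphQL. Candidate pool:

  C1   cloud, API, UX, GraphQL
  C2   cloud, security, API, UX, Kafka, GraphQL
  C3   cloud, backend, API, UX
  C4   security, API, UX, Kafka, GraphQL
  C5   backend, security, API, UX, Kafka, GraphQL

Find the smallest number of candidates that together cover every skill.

2

C1, C5 together cover {cloud, backend, security, API, UX, Kafka, GraphQL} — every skill.
No single candidate contains all 7 skills, so 2 is optimal.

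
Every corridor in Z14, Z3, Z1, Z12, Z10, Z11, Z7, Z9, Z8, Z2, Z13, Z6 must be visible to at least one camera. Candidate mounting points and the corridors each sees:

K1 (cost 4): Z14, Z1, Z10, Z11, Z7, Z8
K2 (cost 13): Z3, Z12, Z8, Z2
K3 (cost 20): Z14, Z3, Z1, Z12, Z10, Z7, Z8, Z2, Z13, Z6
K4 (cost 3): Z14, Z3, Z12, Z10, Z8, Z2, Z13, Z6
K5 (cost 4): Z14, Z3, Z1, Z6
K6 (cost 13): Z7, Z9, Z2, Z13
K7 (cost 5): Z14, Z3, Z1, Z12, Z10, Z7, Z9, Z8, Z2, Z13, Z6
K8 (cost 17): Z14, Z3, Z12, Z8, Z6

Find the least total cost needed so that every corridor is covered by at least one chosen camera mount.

9

K1, K7 cover every corridor at cost 4 + 5 = 9.
Any cover uses at least 2 camera mounts; among all covering selections none totals below 9.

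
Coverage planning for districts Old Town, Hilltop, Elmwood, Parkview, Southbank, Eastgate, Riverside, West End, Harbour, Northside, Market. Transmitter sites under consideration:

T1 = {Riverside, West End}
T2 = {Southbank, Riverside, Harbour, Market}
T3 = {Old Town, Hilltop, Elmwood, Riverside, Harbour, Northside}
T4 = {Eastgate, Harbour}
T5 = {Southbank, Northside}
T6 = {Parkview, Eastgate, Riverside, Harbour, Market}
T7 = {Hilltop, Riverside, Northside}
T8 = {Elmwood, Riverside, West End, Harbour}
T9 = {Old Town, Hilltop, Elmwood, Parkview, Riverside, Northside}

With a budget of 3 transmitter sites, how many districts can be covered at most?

Choosing T1, T2, T9 covers {Old Town, Hilltop, Elmwood, Parkview, Southbank, Riverside, West End, Harbour, Northside, Market} — 10 districts.
No choice of 3 transmitter sites does better; here Eastgate is left uncovered.

10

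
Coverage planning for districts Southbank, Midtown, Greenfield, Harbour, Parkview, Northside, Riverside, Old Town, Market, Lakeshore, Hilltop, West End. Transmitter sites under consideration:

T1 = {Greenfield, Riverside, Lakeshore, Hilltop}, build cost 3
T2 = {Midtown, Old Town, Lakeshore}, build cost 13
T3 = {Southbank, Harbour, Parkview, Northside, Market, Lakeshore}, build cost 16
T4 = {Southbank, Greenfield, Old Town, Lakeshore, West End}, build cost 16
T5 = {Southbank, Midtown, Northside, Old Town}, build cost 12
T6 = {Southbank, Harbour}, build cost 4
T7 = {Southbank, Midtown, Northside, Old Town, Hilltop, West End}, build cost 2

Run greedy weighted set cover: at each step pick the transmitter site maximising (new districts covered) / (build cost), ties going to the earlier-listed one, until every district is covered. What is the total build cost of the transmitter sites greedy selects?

25

Pick 1: T7 adds 6 new (Southbank, Midtown, Northside, Old Town, Hilltop, West End) at build cost 2 (ratio 6/2).
Pick 2: T1 adds 3 new (Greenfield, Riverside, Lakeshore) at build cost 3 (ratio 3/3).
Pick 3: T6 adds 1 new (Harbour) at build cost 4 (ratio 1/4).
Pick 4: T3 adds 2 new (Parkview, Market) at build cost 16 (ratio 2/16).
Greedy total build cost: 2 + 3 + 4 + 16 = 25. (The true optimum is 21, so greedy overshoots here.)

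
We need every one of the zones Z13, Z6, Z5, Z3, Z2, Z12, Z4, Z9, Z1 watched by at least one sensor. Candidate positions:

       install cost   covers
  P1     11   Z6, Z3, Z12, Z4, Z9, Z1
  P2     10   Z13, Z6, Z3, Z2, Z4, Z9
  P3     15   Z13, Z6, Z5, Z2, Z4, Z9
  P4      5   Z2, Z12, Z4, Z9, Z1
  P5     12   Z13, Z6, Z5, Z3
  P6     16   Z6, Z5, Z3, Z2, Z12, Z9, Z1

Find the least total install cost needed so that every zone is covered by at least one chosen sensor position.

17

P4, P5 cover every zone at install cost 5 + 12 = 17.
Any cover uses at least 2 sensor positions; among all covering selections none totals below 17.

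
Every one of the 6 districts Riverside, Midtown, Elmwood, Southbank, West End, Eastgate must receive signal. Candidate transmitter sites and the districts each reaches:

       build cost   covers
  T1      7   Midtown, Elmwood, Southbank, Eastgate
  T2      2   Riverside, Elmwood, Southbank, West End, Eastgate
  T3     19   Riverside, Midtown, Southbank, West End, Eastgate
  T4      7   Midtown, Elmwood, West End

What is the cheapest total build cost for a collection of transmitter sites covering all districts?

9

T1, T2 cover every district at build cost 7 + 2 = 9.
Any cover uses at least 2 transmitter sites; among all covering selections none totals below 9.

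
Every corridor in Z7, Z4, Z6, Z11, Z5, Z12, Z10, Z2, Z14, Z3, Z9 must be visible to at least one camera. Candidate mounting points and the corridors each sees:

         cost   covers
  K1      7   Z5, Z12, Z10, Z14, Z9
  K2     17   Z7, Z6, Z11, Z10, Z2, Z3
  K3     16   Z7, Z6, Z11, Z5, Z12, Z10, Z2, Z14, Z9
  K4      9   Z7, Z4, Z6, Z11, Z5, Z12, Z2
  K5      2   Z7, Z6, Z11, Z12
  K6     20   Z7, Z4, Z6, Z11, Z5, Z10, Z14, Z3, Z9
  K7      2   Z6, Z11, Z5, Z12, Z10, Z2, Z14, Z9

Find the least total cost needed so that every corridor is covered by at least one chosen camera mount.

K6, K7 cover every corridor at cost 20 + 2 = 22.
Any cover uses at least 2 camera mounts; among all covering selections none totals below 22.

22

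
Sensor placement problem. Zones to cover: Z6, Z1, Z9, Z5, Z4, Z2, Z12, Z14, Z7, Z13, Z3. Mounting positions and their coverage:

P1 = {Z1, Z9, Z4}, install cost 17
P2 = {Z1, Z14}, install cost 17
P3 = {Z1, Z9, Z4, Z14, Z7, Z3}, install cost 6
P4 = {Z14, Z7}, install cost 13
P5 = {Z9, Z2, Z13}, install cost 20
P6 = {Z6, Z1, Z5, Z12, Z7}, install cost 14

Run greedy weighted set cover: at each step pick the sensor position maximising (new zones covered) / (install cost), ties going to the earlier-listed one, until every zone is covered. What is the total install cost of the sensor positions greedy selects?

40

Pick 1: P3 adds 6 new (Z1, Z9, Z4, Z14, Z7, Z3) at install cost 6 (ratio 6/6).
Pick 2: P6 adds 3 new (Z6, Z5, Z12) at install cost 14 (ratio 3/14).
Pick 3: P5 adds 2 new (Z2, Z13) at install cost 20 (ratio 2/20).
Greedy total install cost: 6 + 14 + 20 = 40.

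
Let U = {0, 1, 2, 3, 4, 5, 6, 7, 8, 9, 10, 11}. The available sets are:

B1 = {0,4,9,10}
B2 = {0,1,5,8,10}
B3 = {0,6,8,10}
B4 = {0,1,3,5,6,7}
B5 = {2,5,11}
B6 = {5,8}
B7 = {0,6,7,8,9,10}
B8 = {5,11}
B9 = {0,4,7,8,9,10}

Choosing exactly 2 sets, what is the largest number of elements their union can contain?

Choosing B4, B9 covers {0, 1, 3, 4, 5, 6, 7, 8, 9, 10} — 10 elements.
No choice of 2 sets does better; here 2, 11 are left uncovered.

10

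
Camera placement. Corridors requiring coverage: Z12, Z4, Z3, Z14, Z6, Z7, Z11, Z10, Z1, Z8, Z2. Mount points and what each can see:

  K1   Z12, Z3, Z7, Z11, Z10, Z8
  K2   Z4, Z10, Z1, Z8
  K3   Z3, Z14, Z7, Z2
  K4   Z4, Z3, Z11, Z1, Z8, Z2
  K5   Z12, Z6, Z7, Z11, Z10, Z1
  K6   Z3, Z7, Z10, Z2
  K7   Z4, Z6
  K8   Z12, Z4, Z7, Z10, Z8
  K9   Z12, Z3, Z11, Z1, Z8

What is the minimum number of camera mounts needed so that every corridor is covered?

K2, K3, K5 together cover {Z12, Z4, Z3, Z14, Z6, Z7, Z11, Z10, Z1, Z8, Z2} — every corridor.
No 2 of the 9 camera mounts cover everything (all 36 pairs fall short), so 3 is minimum.
Greedy (largest uncovered first) would take K1, K4, K3, K5 — 4 camera mounts — but 3 suffice.

3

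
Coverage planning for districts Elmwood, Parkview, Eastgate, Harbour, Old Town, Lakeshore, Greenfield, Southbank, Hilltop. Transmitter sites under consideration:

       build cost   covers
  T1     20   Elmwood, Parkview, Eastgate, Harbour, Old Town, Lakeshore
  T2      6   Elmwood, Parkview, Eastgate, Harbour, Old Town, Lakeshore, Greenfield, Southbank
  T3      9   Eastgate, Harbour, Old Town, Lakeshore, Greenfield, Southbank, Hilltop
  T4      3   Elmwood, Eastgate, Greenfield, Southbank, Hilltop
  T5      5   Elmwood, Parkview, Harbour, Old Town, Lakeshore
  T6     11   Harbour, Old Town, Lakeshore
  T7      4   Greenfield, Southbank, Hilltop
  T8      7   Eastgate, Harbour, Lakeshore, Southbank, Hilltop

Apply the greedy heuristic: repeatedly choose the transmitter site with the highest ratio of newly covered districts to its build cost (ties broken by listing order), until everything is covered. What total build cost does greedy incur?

8

Pick 1: T4 adds 5 new (Elmwood, Eastgate, Greenfield, Southbank, Hilltop) at build cost 3 (ratio 5/3).
Pick 2: T5 adds 4 new (Parkview, Harbour, Old Town, Lakeshore) at build cost 5 (ratio 4/5).
Greedy total build cost: 3 + 5 = 8.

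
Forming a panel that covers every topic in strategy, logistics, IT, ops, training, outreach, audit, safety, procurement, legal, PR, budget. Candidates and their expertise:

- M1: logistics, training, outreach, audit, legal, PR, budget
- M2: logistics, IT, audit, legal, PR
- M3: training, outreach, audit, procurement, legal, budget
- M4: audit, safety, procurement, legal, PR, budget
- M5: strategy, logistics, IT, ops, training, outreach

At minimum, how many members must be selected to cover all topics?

2

M4, M5 together cover {strategy, logistics, IT, ops, training, outreach, audit, safety, procurement, legal, PR, budget} — every topic.
No single member contains all 12 topics, so 2 is optimal.
Greedy (largest uncovered first) would take M1, M5, M4 — 3 members — but 2 suffice.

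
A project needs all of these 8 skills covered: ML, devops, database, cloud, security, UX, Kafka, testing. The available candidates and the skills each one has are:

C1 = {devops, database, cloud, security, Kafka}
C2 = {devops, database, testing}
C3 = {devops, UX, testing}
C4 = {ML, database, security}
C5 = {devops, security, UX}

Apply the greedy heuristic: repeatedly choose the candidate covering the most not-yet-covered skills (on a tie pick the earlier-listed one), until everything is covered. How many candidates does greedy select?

Pick 1: C1 covers 5 new skills (devops, database, cloud, security, Kafka).
Pick 2: C3 covers 2 new skills (UX, testing).
Pick 3: C4 covers 1 new skills (ML).
Greedy uses 3 candidates.

3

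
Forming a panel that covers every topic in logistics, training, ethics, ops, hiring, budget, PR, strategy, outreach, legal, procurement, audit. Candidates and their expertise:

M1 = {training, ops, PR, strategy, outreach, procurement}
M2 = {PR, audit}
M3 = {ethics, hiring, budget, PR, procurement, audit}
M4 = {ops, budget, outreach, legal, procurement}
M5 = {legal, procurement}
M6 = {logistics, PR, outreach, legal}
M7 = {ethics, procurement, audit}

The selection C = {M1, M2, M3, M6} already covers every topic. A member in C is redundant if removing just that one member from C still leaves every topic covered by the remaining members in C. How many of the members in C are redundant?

Drop M1: training, ops, strategy uncovered — not redundant.
Drop M2: the rest still cover every topic — redundant.
Drop M3: ethics, hiring, budget uncovered — not redundant.
Drop M6: logistics, legal uncovered — not redundant.
1 redundant: M2.

1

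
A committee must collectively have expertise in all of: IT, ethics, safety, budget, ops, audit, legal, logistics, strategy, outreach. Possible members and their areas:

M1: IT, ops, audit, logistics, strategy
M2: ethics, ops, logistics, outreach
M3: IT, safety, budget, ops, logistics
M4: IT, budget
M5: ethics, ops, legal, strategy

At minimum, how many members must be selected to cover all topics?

M1, M2, M3, M5 together cover {IT, ethics, safety, budget, ops, audit, legal, logistics, strategy, outreach} — every topic.
No 3 of the 5 members cover everything (all 10 triples fall short), so 4 is minimum.

4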